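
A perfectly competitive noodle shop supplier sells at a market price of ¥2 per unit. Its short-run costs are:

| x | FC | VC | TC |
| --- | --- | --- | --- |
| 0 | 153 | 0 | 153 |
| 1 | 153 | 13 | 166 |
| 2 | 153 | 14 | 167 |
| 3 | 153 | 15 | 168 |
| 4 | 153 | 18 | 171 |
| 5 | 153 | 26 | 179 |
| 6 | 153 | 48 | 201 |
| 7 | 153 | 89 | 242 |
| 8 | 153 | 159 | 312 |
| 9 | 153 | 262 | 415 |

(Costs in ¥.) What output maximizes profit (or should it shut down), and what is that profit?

Profit at each row (π = 2x − TC): x=0: -153; x=1: -164; x=2: -163; x=3: -162; x=4: -163; x=5: -169; x=6: -189; x=7: -228; x=8: -296; x=9: -397.
Profit is highest at x = 0. Equivalently, the lowest AVC in the table is 18/4 ≈ ¥4.50 at x = 4, and P = ¥2 falls below it — price never covers variable cost, so the firm shuts down and loses only its fixed cost.

x = 0 (shut down); profit = -¥153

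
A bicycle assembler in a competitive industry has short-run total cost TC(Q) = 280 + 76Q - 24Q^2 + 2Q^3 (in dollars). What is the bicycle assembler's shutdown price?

Short-run supply begins at min AVC. From VC = 76Q - 24Q^2 + 2Q^3, AVC = 76 - 24Q + 2Q^2.
At the minimum of AVC, MC = AVC. MC = 76 - 48Q + 6Q^2; setting MC = AVC gives 4Q^2 - 24Q = 0, so Q = 6. min AVC = 4.
The firm shuts down for any P below $4.

$4 per unit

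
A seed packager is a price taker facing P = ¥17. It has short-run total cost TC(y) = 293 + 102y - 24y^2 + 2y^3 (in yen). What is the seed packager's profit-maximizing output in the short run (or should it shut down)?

Shut down

Strip out fixed cost: VC = 102y - 24y^2 + 2y^3. Then AVC = 102 - 24y + 2y^2 and MC = 102 - 48y + 6y^2.
The AVC parabola has its vertex at y = 24/4 = 6, where AVC = 102 - 24·6 + 2·6^2 = ¥30.
Since P = ¥17 < min AVC = ¥30, price fails to cover variable cost at any output.
The firm minimizes its loss by shutting down and losing only its fixed cost of ¥293.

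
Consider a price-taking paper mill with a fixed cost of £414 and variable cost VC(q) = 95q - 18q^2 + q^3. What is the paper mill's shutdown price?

£14 per unit

The firm shuts down when price falls below the minimum of average variable cost. AVC = VC/q = 95 - 18q + q^2.
At the minimum of AVC, MC = AVC. MC = 95 - 36q + 3q^2; setting MC = AVC gives 2q^2 - 18q = 0, so q = 9. min AVC = 14.
The firm shuts down for any P below £14.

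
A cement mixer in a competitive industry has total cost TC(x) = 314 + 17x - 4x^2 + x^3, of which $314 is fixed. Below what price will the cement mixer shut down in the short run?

$13 per unit

Short-run supply begins at min AVC. From VC = 17x - 4x^2 + x^3, AVC = 17 - 4x + x^2.
At the minimum of AVC, MC = AVC. MC = 17 - 8x + 3x^2; setting MC = AVC gives 2x^2 - 4x = 0, so x = 2. min AVC = 13.
So the shutdown price is $13.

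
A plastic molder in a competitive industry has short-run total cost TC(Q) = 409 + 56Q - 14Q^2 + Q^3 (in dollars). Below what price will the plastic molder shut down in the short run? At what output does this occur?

The firm shuts down when price falls below the minimum of average variable cost. AVC = VC/Q = 56 - 14Q + Q^2.
At the minimum of AVC, MC = AVC. MC = 56 - 28Q + 3Q^2; setting MC = AVC gives 2Q^2 - 14Q = 0, so Q = 7. min AVC = 7.
So the shutdown price is $7.

$7 per unit, at Q = 7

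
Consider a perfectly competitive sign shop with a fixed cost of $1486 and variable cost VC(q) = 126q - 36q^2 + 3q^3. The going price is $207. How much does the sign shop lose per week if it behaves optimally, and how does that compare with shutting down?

Profit = -$28 at q = 9

AVC = 126 - 36q + 3q^2 has its minimum $18 at q = 6; price $207 clears that bar, so the firm operates.
MC = 126 - 72q + 9q^2. Setting P = MC and taking the root on the rising branch gives q* = 9.
TR = 207·9 = 1863. TC = 1486 + 405 = 1891. Profit = 1863 − 1891 = -$28.
By producing, the firm covers all variable cost plus $1458 of fixed cost; shutting down would lose the full $1486.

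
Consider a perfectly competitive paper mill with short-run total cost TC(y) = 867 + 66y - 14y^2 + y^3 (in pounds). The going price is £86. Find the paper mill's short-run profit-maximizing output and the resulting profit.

AVC = 66 - 14y + y^2; min AVC = £17 at y = 7. Since P = £86 ≥ min AVC, the firm produces.
With MC = 66 - 28y + 3y^2, P = MC on the upward-sloping part at y* = 10.
TR = 86·10 = 860. TC = 867 + 260 = 1127. Profit = 860 − 1127 = -£267.
That loss of £267 beats the £867 the firm would lose by shutting down; producing recovers £600 of fixed cost.

Profit = -£267 at y = 10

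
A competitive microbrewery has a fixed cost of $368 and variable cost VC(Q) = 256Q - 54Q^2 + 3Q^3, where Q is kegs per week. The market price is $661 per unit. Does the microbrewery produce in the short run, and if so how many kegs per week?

Produce at Q = 15

Variable cost is VC = 256Q - 54Q^2 + 3Q^3, so AVC = VC/Q = 256 - 54Q + 3Q^2 and MC = dTC/dQ = 256 - 108Q + 9Q^2.
AVC is minimized where dAVC/dQ = -54 + 6Q = 0, at Q = 9; min AVC = 256 - 54·9 + 3·9^2 = $13.
P = $661 exceeds min AVC = $13, so the firm stays open.
P = MC gives -405 - 108Q + 9Q^2 = 0, with roots -3 and 15. Take the larger (rising MC): Q* = 15.
Check: AVC at Q = 15 is $121 ≤ P, so revenue covers variable cost.
Profit = P·Q − TC = 661·15 − 2183 = $7732.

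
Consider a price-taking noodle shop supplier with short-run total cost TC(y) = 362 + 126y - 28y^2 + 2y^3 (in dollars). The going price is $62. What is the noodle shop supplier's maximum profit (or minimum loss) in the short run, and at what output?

AVC = 126 - 28y + 2y^2; min AVC = $28 at y = 7. Since P = $62 ≥ min AVC, the firm produces.
MC = 126 - 56y + 6y^2. Setting P = MC and taking the root on the rising branch gives y* = 8.
TR = 62·8 = 496. TC = 362 + 240 = 602. Profit = 496 − 602 = -$106.
That loss of $106 beats the $362 the firm would lose by shutting down; producing recovers $256 of fixed cost.

Profit = -$106 at y = 8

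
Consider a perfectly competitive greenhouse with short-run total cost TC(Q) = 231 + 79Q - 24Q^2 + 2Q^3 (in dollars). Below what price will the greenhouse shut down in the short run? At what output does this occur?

The shutdown price is the minimum of AVC. VC = 79Q - 24Q^2 + 2Q^3, so AVC = 79 - 24Q + 2Q^2.
dAVC/dQ = -24 + 4Q = 0 gives Q = 6. min AVC = 79 - 24·6 + 2·6^2 = 7.
The firm shuts down for any P below $7.

$7 per unit, at Q = 6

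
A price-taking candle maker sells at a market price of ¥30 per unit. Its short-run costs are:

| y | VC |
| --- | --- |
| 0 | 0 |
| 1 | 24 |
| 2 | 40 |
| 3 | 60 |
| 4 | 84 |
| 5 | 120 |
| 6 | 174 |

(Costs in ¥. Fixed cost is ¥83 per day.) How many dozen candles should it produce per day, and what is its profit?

y = 4; profit = -¥47

Tabulate TR − TC: y=0: -83; y=1: -77; y=2: -63; y=3: -53; y=4: -47; y=5: -53; y=6: -77.
Profit is maximized at y = 4. AVC there is 84/4 = ¥21 ≤ P, so producing beats shutting down (which would give -¥83).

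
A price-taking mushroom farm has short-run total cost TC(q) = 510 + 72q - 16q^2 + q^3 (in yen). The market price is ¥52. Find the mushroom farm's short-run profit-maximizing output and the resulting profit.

AVC = 72 - 16q + q^2; min AVC = ¥8 at q = 8. Since P = ¥52 ≥ min AVC, the firm produces.
With MC = 72 - 32q + 3q^2, P = MC on the upward-sloping part at q* = 10.
TR = 52·10 = 520. TC = 510 + 120 = 630. Profit = 520 − 630 = -¥110.
By producing, the firm covers all variable cost plus ¥400 of fixed cost; shutting down would lose the full ¥510.

Profit = -¥110 at q = 10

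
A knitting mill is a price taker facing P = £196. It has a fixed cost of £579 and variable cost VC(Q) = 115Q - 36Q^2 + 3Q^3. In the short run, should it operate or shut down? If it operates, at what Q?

Produce at Q = 9

Strip out fixed cost: VC = 115Q - 36Q^2 + 3Q^3. Then AVC = 115 - 36Q + 3Q^2 and MC = 115 - 72Q + 9Q^2.
AVC hits its minimum where MC = AVC, at Q = 6, giving min AVC = 115 - 36·6 + 3·6^2 = £7.
P = £196 exceeds min AVC = £7, so the firm stays open.
P = MC gives -81 - 72Q + 9Q^2 = 0, with roots -1 and 9. Take the larger (rising MC): Q* = 9.
Check: AVC at Q = 9 is £34 ≤ P, so revenue covers variable cost.
Profit = P·Q − TC = 196·9 − 885 = £879.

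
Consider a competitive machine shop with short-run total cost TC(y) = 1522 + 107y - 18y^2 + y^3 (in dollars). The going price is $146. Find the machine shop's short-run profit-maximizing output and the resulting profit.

Profit = -$170 at y = 13

AVC = 107 - 18y + y^2 has its minimum $26 at y = 9; price $146 clears that bar, so the firm operates.
With MC = 107 - 36y + 3y^2, P = MC on the upward-sloping part at y* = 13.
TR = 146·13 = 1898. TC = 1522 + 546 = 2068. Profit = 1898 − 2068 = -$170.
That loss of $170 beats the $1522 the firm would lose by shutting down; producing recovers $1352 of fixed cost.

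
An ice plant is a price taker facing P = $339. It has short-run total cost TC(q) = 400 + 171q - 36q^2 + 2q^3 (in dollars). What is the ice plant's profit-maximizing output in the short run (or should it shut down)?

Produce at q = 14

Strip out fixed cost: VC = 171q - 36q^2 + 2q^3. Then AVC = 171 - 36q + 2q^2 and MC = 171 - 72q + 6q^2.
The AVC parabola has its vertex at q = 36/4 = 9, where AVC = 171 - 36·9 + 2·9^2 = $9.
Because $339 ≥ $9, revenue can cover variable cost; the firm operates.
Set P = MC: 339 = 171 - 72q + 6q^2 → -168 - 72q + 6q^2 = 0. The roots are q = -2 and q = 14; the profit-maximizing output is on the rising part of MC, so q* = 14.
Check: AVC at q = 14 is $59 ≤ P, so revenue covers variable cost.
Profit = P·q − TC = 339·14 − 1226 = $3520.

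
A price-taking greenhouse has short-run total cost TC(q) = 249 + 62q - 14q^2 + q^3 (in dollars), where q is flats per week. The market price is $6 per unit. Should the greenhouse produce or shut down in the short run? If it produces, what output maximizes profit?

From TC, MC = TC'(q) = 62 - 28q + 3q^2 and AVC = VC/q = 62 - 14q + q^2.
AVC hits its minimum where MC = AVC, at q = 7, giving min AVC = 62 - 14·7 + 7^2 = $13.
P = $6 lies below min AVC = $13; no output level covers variable cost.
Best response: produce nothing and absorb the $249 fixed cost.

Shut down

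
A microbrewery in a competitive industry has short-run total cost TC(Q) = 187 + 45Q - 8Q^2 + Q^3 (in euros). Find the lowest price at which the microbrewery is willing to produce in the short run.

€29 per unit

The firm shuts down when price falls below the minimum of average variable cost. AVC = VC/Q = 45 - 8Q + Q^2.
dAVC/dQ = -8 + 2Q = 0 gives Q = 4. min AVC = 45 - 8·4 + 4^2 = 29.
So the shutdown price is €29.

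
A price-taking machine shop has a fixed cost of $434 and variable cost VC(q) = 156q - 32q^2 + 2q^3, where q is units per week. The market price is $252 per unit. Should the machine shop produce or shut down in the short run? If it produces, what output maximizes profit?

Produce at q = 12

Strip out fixed cost: VC = 156q - 32q^2 + 2q^3. Then AVC = 156 - 32q + 2q^2 and MC = 156 - 64q + 6q^2.
AVC hits its minimum where MC = AVC, at q = 8, giving min AVC = 156 - 32·8 + 2·8^2 = $28.
P = $252 exceeds min AVC = $28, so the firm stays open.
Set P = MC: 252 = 156 - 64q + 6q^2 → -96 - 64q + 6q^2 = 0. The roots are q = -4/3 and q = 12; the profit-maximizing output is on the rising part of MC, so q* = 12.
Check: AVC at q = 12 is $60 ≤ P, so revenue covers variable cost.
Profit = P·q − TC = 252·12 − 1154 = $1870.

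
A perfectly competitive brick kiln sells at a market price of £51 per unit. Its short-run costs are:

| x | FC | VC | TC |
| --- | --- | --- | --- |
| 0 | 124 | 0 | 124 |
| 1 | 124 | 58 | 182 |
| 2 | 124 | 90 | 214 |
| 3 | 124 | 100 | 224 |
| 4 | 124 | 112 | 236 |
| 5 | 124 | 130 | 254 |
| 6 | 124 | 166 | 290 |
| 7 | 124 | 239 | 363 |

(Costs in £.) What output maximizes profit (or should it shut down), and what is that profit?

x = 6; profit = £16

Profit at each row (π = 51x − TC): x=0: -124; x=1: -131; x=2: -112; x=3: -71; x=4: -32; x=5: 1; x=6: 16; x=7: -6.
Profit is maximized at x = 6. AVC there is 166/6 = £27.67 ≤ P, so producing beats shutting down (which would give -£124).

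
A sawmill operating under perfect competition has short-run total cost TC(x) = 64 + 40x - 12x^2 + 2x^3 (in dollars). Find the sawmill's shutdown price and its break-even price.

AVC = 40 - 12x + 2x^2; minimized at x = 3, giving min AVC = $22. That is the shutdown price.
ATC = 64/x + 40 - 12x + 2x^2. Setting dATC/dx = −64/x^2 − 12 + 4x = 0 gives x = 4 (since 4·4^3 − 12·4^2 = 64).
min ATC = 64/4 + 40 − 12·4 + 2·4^2 = $40. That is the break-even price.
Between these two prices the firm operates at a loss; above $40 it earns a profit.

Shutdown price = $22; break-even price = $40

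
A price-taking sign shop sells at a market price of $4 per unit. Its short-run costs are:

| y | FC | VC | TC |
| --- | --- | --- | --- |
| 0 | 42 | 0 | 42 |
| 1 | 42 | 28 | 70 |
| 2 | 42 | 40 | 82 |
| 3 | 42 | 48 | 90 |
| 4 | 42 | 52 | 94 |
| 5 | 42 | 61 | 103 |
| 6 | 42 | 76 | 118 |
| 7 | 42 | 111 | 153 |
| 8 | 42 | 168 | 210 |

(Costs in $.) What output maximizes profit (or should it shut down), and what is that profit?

y = 0 (shut down); profit = -$42

Profit at each row (π = 4y − TC): y=0: -42; y=1: -66; y=2: -74; y=3: -78; y=4: -78; y=5: -83; y=6: -94; y=7: -125; y=8: -178.
Profit is highest at y = 0. Equivalently, the lowest AVC in the table is 61/5 ≈ $12.20 at y = 5, and P = $4 falls below it — price never covers variable cost, so the firm shuts down and loses only its fixed cost.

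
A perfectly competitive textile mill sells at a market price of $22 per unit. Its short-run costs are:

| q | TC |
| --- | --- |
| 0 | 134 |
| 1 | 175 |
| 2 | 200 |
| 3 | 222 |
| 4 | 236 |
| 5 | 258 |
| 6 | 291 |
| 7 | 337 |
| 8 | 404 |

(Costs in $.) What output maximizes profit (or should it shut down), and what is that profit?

q = 0 (shut down); profit = -$134

Profit at each row (π = 22q − TC): q=0: -134; q=1: -153; q=2: -156; q=3: -156; q=4: -148; q=5: -148; q=6: -159; q=7: -183; q=8: -228.
Profit is highest at q = 0. Equivalently, the lowest AVC in the table is 124/5 ≈ $24.80 at q = 5, and P = $22 falls below it — price never covers variable cost, so the firm shuts down and loses only its fixed cost.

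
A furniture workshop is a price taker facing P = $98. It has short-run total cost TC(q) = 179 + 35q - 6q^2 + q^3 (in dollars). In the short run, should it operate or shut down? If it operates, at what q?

Strip out fixed cost: VC = 35q - 6q^2 + q^3. Then AVC = 35 - 6q + q^2 and MC = 35 - 12q + 3q^2.
The AVC parabola has its vertex at q = 6/2 = 3, where AVC = 35 - 6·3 + 3^2 = $26.
Since P = $98 ≥ min AVC = $26, price covers variable cost and the firm should produce.
Solving P = MC: -63 - 12q + 3q^2 = 0 ⇒ q = -3 or 7. On the upward-sloping branch, q* = 7.
Check: AVC at q = 7 is $42 ≤ P, so revenue covers variable cost.
Profit = P·q − TC = 98·7 − 473 = $213.

Produce at q = 7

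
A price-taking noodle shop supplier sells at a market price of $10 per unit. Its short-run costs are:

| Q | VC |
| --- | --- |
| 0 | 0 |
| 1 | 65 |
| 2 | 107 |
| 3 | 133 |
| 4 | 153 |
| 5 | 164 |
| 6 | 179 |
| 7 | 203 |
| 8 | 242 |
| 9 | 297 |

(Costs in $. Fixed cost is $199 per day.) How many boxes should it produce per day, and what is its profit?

Profit at each row (π = 10Q − TC): Q=0: -199; Q=1: -254; Q=2: -286; Q=3: -302; Q=4: -312; Q=5: -313; Q=6: -318; Q=7: -332; Q=8: -361; Q=9: -406.
Profit is highest at Q = 0. Equivalently, the lowest AVC in the table is 203/7 ≈ $29 at Q = 7, and P = $10 falls below it — price never covers variable cost, so the firm shuts down and loses only its fixed cost.

Q = 0 (shut down); profit = -$199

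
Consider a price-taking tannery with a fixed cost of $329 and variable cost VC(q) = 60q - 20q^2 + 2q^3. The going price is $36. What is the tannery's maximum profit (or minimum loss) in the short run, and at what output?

AVC = 60 - 20q + 2q^2; min AVC = $10 at q = 5. Since P = $36 ≥ min AVC, the firm produces.
MC = 60 - 40q + 6q^2. Setting P = MC and taking the root on the rising branch gives q* = 6.
TR = 36·6 = 216. TC = 329 + 72 = 401. Profit = 216 − 401 = -$185.
That loss of $185 beats the $329 the firm would lose by shutting down; producing recovers $144 of fixed cost.

Profit = -$185 at q = 6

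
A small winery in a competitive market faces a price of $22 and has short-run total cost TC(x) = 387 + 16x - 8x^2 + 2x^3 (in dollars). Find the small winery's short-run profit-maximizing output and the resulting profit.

AVC = 16 - 8x + 2x^2; min AVC = $8 at x = 2. Since P = $22 ≥ min AVC, the firm produces.
MC = 16 - 16x + 6x^2. Setting P = MC and taking the root on the rising branch gives x* = 3.
TR = 22·3 = 66. TC = 387 + 30 = 417. Profit = 66 − 417 = -$351.
That loss of $351 beats the $387 the firm would lose by shutting down; producing recovers $36 of fixed cost.

Profit = -$351 at x = 3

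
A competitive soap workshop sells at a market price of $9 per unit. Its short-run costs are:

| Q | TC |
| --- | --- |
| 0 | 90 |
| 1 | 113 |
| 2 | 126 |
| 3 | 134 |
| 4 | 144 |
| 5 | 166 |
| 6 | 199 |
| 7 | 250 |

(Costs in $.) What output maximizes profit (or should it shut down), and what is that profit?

Compute π = P·Q − TC at each output: Q=0: -90; Q=1: -104; Q=2: -108; Q=3: -107; Q=4: -108; Q=5: -121; Q=6: -145; Q=7: -187.
Profit is highest at Q = 0. Equivalently, the lowest AVC in the table is 54/4 ≈ $13.50 at Q = 4, and P = $9 falls below it — price never covers variable cost, so the firm shuts down and loses only its fixed cost.

Q = 0 (shut down); profit = -$90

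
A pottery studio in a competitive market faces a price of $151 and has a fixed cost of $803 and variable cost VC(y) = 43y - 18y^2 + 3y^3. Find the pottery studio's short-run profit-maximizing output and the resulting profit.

AVC = 43 - 18y + 3y^2 has its minimum $16 at y = 3; price $151 clears that bar, so the firm operates.
MC = 43 - 36y + 9y^2. Setting P = MC and taking the root on the rising branch gives y* = 6.
TR = 151·6 = 906. TC = 803 + 258 = 1061. Profit = 906 − 1061 = -$155.
By producing, the firm covers all variable cost plus $648 of fixed cost; shutting down would lose the full $803.

Profit = -$155 at y = 6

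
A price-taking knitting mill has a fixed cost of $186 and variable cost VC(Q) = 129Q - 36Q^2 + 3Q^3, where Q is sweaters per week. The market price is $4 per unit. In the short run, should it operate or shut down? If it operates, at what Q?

From TC, MC = TC'(Q) = 129 - 72Q + 9Q^2 and AVC = VC/Q = 129 - 36Q + 3Q^2.
The AVC parabola has its vertex at Q = 36/6 = 6, where AVC = 129 - 36·6 + 3·6^2 = $21.
Since P = $4 < min AVC = $21, price fails to cover variable cost at any output.
Best response: produce nothing and absorb the $186 fixed cost.

Shut down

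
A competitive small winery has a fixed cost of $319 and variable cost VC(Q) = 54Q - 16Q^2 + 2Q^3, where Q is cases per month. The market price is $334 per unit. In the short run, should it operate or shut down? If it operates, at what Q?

Produce at Q = 10

Variable cost is VC = 54Q - 16Q^2 + 2Q^3, so AVC = VC/Q = 54 - 16Q + 2Q^2 and MC = dTC/dQ = 54 - 32Q + 6Q^2.
The AVC parabola has its vertex at Q = 16/4 = 4, where AVC = 54 - 16·4 + 2·4^2 = $22.
P = $334 exceeds min AVC = $22, so the firm stays open.
Solving P = MC: -280 - 32Q + 6Q^2 = 0 ⇒ Q = -14/3 or 10. On the upward-sloping branch, Q* = 10.
Check: AVC at Q = 10 is $94 ≤ P, so revenue covers variable cost.
Profit = P·Q − TC = 334·10 − 1259 = $2081.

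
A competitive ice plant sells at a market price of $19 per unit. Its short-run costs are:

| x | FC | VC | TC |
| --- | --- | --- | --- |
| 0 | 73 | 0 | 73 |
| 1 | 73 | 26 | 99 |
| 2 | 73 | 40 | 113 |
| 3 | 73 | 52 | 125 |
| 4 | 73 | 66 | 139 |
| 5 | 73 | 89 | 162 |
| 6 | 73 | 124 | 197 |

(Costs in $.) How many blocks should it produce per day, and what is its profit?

Tabulate TR − TC: x=0: -73; x=1: -80; x=2: -75; x=3: -68; x=4: -63; x=5: -67; x=6: -83.
Profit is maximized at x = 4. AVC there is 66/4 = $16.50 ≤ P, so producing beats shutting down (which would give -$73).

x = 4; profit = -$63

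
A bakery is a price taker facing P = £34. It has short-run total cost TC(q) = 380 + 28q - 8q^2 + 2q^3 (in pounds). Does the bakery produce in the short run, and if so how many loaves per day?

Produce at q = 3

Strip out fixed cost: VC = 28q - 8q^2 + 2q^3. Then AVC = 28 - 8q + 2q^2 and MC = 28 - 16q + 6q^2.
AVC hits its minimum where MC = AVC, at q = 2, giving min AVC = 28 - 8·2 + 2·2^2 = £20.
Since P = £34 ≥ min AVC = £20, price covers variable cost and the firm should produce.
P = MC gives -6 - 16q + 6q^2 = 0, with roots -1/3 and 3. Take the larger (rising MC): q* = 3.
Check: AVC at q = 3 is £22 ≤ P, so revenue covers variable cost.
Profit = P·q − TC = 34·3 − 446 = -£344, a loss, but smaller than the £380 fixed cost the firm would lose by shutting down.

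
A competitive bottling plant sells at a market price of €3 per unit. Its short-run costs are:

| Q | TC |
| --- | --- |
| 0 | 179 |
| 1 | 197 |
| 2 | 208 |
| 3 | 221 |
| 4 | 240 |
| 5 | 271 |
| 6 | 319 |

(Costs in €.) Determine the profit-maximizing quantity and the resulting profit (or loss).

Profit at each row (π = 3Q − TC): Q=0: -179; Q=1: -194; Q=2: -202; Q=3: -212; Q=4: -228; Q=5: -256; Q=6: -301.
Profit is highest at Q = 0. Equivalently, the lowest AVC in the table is 42/3 ≈ €14 at Q = 3, and P = €3 falls below it — price never covers variable cost, so the firm shuts down and loses only its fixed cost.

Q = 0 (shut down); profit = -€179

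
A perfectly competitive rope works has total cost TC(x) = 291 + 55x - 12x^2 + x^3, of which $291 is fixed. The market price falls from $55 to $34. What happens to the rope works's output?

AVC = 55 - 12x + x^2, minimized at x = 6 where min AVC = $19. MC = 55 - 24x + 3x^2.
With P = $55 above the shutdown price, P = MC gives x = 8.
At P = $34 ≥ min AVC, set P = MC: x = 7. The firm stays open but cuts output.

Output falls from 8 to 7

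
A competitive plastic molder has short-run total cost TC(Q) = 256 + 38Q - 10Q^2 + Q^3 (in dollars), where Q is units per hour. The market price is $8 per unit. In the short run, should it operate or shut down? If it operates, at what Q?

Strip out fixed cost: VC = 38Q - 10Q^2 + Q^3. Then AVC = 38 - 10Q + Q^2 and MC = 38 - 20Q + 3Q^2.
AVC hits its minimum where MC = AVC, at Q = 5, giving min AVC = 38 - 10·5 + 5^2 = $13.
P = $8 lies below min AVC = $13; no output level covers variable cost.
Shutting down limits the loss to fixed cost, $256.

Shut down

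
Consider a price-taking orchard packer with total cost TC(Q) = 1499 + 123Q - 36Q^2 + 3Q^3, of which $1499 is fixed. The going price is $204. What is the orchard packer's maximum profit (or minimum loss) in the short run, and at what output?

AVC = 123 - 36Q + 3Q^2; min AVC = $15 at Q = 6. Since P = $204 ≥ min AVC, the firm produces.
MC = 123 - 72Q + 9Q^2. Setting P = MC and taking the root on the rising branch gives Q* = 9.
TR = 204·9 = 1836. TC = 1499 + 378 = 1877. Profit = 1836 − 1877 = -$41.
Shutting down would mean losing the fixed cost of $1499, so operating at a loss of $41 is better by $1458.

Profit = -$41 at Q = 9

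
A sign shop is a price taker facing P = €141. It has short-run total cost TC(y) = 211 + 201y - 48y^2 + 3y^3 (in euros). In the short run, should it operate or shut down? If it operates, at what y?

From TC, MC = TC'(y) = 201 - 96y + 9y^2 and AVC = VC/y = 201 - 48y + 3y^2.
The AVC parabola has its vertex at y = 48/6 = 8, where AVC = 201 - 48·8 + 3·8^2 = €9.
Since P = €141 ≥ min AVC = €9, price covers variable cost and the firm should produce.
P = MC gives 60 - 96y + 9y^2 = 0, with roots 2/3 and 10. Take the larger (rising MC): y* = 10.
Check: AVC at y = 10 is €21 ≤ P, so revenue covers variable cost.
Profit = P·y − TC = 141·10 − 421 = €989.

Produce at y = 10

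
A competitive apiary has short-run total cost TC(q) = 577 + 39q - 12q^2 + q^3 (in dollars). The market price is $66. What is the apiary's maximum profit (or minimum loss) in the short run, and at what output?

AVC = 39 - 12q + q^2; min AVC = $3 at q = 6. Since P = $66 ≥ min AVC, the firm produces.
With MC = 39 - 24q + 3q^2, P = MC on the upward-sloping part at q* = 9.
TR = 66·9 = 594. TC = 577 + 108 = 685. Profit = 594 − 685 = -$91.
By producing, the firm covers all variable cost plus $486 of fixed cost; shutting down would lose the full $577.

Profit = -$91 at q = 9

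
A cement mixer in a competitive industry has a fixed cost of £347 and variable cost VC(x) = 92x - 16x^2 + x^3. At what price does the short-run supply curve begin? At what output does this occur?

Short-run supply begins at min AVC. From VC = 92x - 16x^2 + x^3, AVC = 92 - 16x + x^2.
At the minimum of AVC, MC = AVC. MC = 92 - 32x + 3x^2; setting MC = AVC gives 2x^2 - 16x = 0, so x = 8. min AVC = 28.
For P < £28 the firm produces nothing.

£28 per unit, at x = 8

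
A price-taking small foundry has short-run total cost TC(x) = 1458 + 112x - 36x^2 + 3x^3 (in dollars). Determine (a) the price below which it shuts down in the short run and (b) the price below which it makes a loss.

Shutdown price = $4; break-even price = $193

AVC = 112 - 36x + 3x^2; minimized at x = 6, giving min AVC = $4. That is the shutdown price.
ATC = 1458/x + 112 - 36x + 3x^2. Setting dATC/dx = −1458/x^2 − 36 + 6x = 0 gives x = 9 (since 6·9^3 − 36·9^2 = 1458).
min ATC = 1458/9 + 112 − 36·9 + 3·9^2 = $193. That is the break-even price.
Between these two prices the firm operates at a loss; above $193 it earns a profit.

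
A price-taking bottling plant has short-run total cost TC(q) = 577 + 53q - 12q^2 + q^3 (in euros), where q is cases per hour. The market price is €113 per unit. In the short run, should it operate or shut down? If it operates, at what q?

Produce at q = 10

Variable cost is VC = 53q - 12q^2 + q^3, so AVC = VC/q = 53 - 12q + q^2 and MC = dTC/dq = 53 - 24q + 3q^2.
The AVC parabola has its vertex at q = 12/2 = 6, where AVC = 53 - 12·6 + 6^2 = €17.
Since P = €113 ≥ min AVC = €17, price covers variable cost and the firm should produce.
Set P = MC: 113 = 53 - 24q + 3q^2 → -60 - 24q + 3q^2 = 0. The roots are q = -2 and q = 10; the profit-maximizing output is on the rising part of MC, so q* = 10.
Check: AVC at q = 10 is €33 ≤ P, so revenue covers variable cost.
Profit = P·q − TC = 113·10 − 907 = €223.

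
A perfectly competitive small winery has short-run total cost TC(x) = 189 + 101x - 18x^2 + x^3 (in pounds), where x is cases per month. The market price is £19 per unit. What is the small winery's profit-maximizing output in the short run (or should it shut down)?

Variable cost is VC = 101x - 18x^2 + x^3, so AVC = VC/x = 101 - 18x + x^2 and MC = dTC/dx = 101 - 36x + 3x^2.
AVC is minimized where dAVC/dx = -18 + 2x = 0, at x = 9; min AVC = 101 - 18·9 + 9^2 = £20.
Since P = £19 < min AVC = £20, price fails to cover variable cost at any output.
Shutting down limits the loss to fixed cost, £189.

Shut down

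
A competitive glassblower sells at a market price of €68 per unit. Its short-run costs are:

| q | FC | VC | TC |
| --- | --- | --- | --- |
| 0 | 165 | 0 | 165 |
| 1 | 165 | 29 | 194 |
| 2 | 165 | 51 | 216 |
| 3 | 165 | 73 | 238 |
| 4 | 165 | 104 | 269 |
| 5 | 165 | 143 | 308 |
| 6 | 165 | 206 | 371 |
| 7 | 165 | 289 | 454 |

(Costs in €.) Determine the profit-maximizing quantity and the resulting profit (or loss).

Tabulate TR − TC: q=0: -165; q=1: -126; q=2: -80; q=3: -34; q=4: 3; q=5: 32; q=6: 37; q=7: 22.
Profit is maximized at q = 6. AVC there is 206/6 = €34.33 ≤ P, so producing beats shutting down (which would give -€165).

q = 6; profit = €37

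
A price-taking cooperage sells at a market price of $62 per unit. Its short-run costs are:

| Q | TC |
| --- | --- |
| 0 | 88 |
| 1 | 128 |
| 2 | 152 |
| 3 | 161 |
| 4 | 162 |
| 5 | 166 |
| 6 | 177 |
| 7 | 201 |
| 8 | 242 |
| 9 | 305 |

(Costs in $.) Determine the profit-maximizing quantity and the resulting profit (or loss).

Q = 8; profit = $254

Tabulate TR − TC: Q=0: -88; Q=1: -66; Q=2: -28; Q=3: 25; Q=4: 86; Q=5: 144; Q=6: 195; Q=7: 233; Q=8: 254; Q=9: 253.
Profit is maximized at Q = 8. AVC there is 154/8 = $19.25 ≤ P, so producing beats shutting down (which would give -$88).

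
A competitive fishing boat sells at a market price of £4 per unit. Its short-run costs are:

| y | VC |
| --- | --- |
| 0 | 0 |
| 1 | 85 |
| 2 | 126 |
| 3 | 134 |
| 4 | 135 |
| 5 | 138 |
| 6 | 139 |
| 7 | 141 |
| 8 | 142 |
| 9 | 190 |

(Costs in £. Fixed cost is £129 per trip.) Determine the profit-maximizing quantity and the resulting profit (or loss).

Compute π = P·y − TC at each output: y=0: -129; y=1: -210; y=2: -247; y=3: -251; y=4: -248; y=5: -247; y=6: -244; y=7: -242; y=8: -239; y=9: -283.
Profit is highest at y = 0. Equivalently, the lowest AVC in the table is 142/8 ≈ £17.75 at y = 8, and P = £4 falls below it — price never covers variable cost, so the firm shuts down and loses only its fixed cost.

y = 0 (shut down); profit = -£129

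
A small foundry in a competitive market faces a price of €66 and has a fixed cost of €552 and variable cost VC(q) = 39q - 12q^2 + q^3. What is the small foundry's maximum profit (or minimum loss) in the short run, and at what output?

AVC = 39 - 12q + q^2 has its minimum €3 at q = 6; price €66 clears that bar, so the firm operates.
MC = 39 - 24q + 3q^2. Setting P = MC and taking the root on the rising branch gives q* = 9.
TR = 66·9 = 594. TC = 552 + 108 = 660. Profit = 594 − 660 = -€66.
By producing, the firm covers all variable cost plus €486 of fixed cost; shutting down would lose the full €552.

Profit = -€66 at q = 9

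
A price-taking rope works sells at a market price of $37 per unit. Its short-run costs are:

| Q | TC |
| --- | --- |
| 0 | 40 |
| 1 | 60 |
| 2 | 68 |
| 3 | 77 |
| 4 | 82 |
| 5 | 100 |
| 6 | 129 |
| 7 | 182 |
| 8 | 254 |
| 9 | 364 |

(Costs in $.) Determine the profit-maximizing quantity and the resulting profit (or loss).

Q = 6; profit = $93

Compute π = P·Q − TC at each output: Q=0: -40; Q=1: -23; Q=2: 6; Q=3: 34; Q=4: 66; Q=5: 85; Q=6: 93; Q=7: 77; Q=8: 42; Q=9: -31.
Profit is maximized at Q = 6. AVC there is 89/6 = $14.83 ≤ P, so producing beats shutting down (which would give -$40).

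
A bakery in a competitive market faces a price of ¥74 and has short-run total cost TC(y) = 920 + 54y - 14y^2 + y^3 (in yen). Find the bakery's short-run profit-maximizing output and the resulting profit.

AVC = 54 - 14y + y^2 has its minimum ¥5 at y = 7; price ¥74 clears that bar, so the firm operates.
With MC = 54 - 28y + 3y^2, P = MC on the upward-sloping part at y* = 10.
TR = 74·10 = 740. TC = 920 + 140 = 1060. Profit = 740 − 1060 = -¥320.
By producing, the firm covers all variable cost plus ¥600 of fixed cost; shutting down would lose the full ¥920.

Profit = -¥320 at y = 10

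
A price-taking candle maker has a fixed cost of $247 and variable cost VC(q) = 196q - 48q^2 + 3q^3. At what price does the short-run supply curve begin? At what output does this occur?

The firm shuts down when price falls below the minimum of average variable cost. AVC = VC/q = 196 - 48q + 3q^2.
At the minimum of AVC, MC = AVC. MC = 196 - 96q + 9q^2; setting MC = AVC gives 6q^2 - 48q = 0, so q = 8. min AVC = 4.
So the shutdown price is $4.

$4 per unit, at q = 8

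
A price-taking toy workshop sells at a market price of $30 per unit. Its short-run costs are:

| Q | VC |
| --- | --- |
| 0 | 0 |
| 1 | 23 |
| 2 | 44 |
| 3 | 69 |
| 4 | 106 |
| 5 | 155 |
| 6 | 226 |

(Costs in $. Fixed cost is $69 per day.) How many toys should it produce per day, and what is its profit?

Compute π = P·Q − TC at each output: Q=0: -69; Q=1: -62; Q=2: -53; Q=3: -48; Q=4: -55; Q=5: -74; Q=6: -115.
Profit is maximized at Q = 3. AVC there is 69/3 = $23 ≤ P, so producing beats shutting down (which would give -$69).

Q = 3; profit = -$48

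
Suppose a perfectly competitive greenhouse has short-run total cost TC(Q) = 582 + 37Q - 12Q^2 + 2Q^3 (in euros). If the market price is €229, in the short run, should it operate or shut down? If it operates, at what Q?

Produce at Q = 8

Variable cost is VC = 37Q - 12Q^2 + 2Q^3, so AVC = VC/Q = 37 - 12Q + 2Q^2 and MC = dTC/dQ = 37 - 24Q + 6Q^2.
The AVC parabola has its vertex at Q = 12/4 = 3, where AVC = 37 - 12·3 + 2·3^2 = €19.
Since P = €229 ≥ min AVC = €19, price covers variable cost and the firm should produce.
Solving P = MC: -192 - 24Q + 6Q^2 = 0 ⇒ Q = -4 or 8. On the upward-sloping branch, Q* = 8.
Check: AVC at Q = 8 is €69 ≤ P, so revenue covers variable cost.
Profit = P·Q − TC = 229·8 − 1134 = €698.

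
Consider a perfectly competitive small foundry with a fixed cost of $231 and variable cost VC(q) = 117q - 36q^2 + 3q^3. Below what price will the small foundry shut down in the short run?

The shutdown price is the minimum of AVC. VC = 117q - 36q^2 + 3q^3, so AVC = 117 - 36q + 3q^2.
At the minimum of AVC, MC = AVC. MC = 117 - 72q + 9q^2; setting MC = AVC gives 6q^2 - 36q = 0, so q = 6. min AVC = 9.
For P < $9 the firm produces nothing.

$9 per unit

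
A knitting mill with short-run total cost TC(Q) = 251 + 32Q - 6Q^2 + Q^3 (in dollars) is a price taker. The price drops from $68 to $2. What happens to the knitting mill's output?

Output falls from 6 to 0 (the firm shuts down)

AVC = 32 - 6Q + Q^2, minimized at Q = 3 where min AVC = $23. MC = 32 - 12Q + 3Q^2.
With P = $68 above the shutdown price, P = MC gives Q = 6.
At P = $2 < min AVC = $23, price no longer covers variable cost at any output, so the firm shuts down: Q = 0.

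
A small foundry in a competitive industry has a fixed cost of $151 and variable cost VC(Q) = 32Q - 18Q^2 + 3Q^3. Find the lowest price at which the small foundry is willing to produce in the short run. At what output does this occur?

Short-run supply begins at min AVC. From VC = 32Q - 18Q^2 + 3Q^3, AVC = 32 - 18Q + 3Q^2.
At the minimum of AVC, MC = AVC. MC = 32 - 36Q + 9Q^2; setting MC = AVC gives 6Q^2 - 18Q = 0, so Q = 3. min AVC = 5.
So the shutdown price is $5.

$5 per unit, at Q = 3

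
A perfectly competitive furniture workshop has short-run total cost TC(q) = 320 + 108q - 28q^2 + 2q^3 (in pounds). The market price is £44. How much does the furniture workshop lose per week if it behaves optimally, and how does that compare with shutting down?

AVC = 108 - 28q + 2q^2 has its minimum £10 at q = 7; price £44 clears that bar, so the firm operates.
MC = 108 - 56q + 6q^2. Setting P = MC and taking the root on the rising branch gives q* = 8.
TR = 44·8 = 352. TC = 320 + 96 = 416. Profit = 352 − 416 = -£64.
Shutting down would mean losing the fixed cost of £320, so operating at a loss of £64 is better by £256.

Profit = -£64 at q = 8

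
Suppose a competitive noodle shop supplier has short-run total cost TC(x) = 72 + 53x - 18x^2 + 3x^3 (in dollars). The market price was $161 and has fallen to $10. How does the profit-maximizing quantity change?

MC = 53 - 36x + 9x^2; the shutdown threshold is min AVC = $26 (at x = 3).
With P = $161 above the shutdown price, P = MC gives x = 6.
At P = $10 < min AVC = $26, price no longer covers variable cost at any output, so the firm shuts down: x = 0.

Output falls from 6 to 0 (the firm shuts down)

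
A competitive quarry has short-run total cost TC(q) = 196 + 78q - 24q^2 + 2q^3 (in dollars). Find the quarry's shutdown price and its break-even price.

Shutdown price = $6; break-even price = $36

Shutdown price = min AVC. AVC = 78 - 24q + 2q^2, with vertex at q = 6 and minimum $6.
ATC = 196/q + 78 - 24q + 2q^2. Setting dATC/dq = −196/q^2 − 24 + 4q = 0 gives q = 7 (since 4·7^3 − 24·7^2 = 196).
min ATC = 196/7 + 78 − 24·7 + 2·7^2 = $36. That is the break-even price.
Between these two prices the firm operates at a loss; above $36 it earns a profit.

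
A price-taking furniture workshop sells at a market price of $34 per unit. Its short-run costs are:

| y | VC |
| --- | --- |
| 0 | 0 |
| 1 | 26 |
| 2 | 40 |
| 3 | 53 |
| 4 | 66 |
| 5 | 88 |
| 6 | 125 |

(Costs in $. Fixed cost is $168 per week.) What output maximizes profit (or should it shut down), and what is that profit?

y = 5; profit = -$86

Tabulate TR − TC: y=0: -168; y=1: -160; y=2: -140; y=3: -119; y=4: -98; y=5: -86; y=6: -89.
Profit is maximized at y = 5. AVC there is 88/5 = $17.60 ≤ P, so producing beats shutting down (which would give -$168).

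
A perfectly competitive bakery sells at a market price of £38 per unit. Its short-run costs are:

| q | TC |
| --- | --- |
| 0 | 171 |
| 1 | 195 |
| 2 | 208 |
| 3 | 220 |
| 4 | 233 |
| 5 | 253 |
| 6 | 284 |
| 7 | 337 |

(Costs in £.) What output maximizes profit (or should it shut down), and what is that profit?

Tabulate TR − TC: q=0: -171; q=1: -157; q=2: -132; q=3: -106; q=4: -81; q=5: -63; q=6: -56; q=7: -71.
Profit is maximized at q = 6. AVC there is 113/6 = £18.83 ≤ P, so producing beats shutting down (which would give -£171).

q = 6; profit = -£56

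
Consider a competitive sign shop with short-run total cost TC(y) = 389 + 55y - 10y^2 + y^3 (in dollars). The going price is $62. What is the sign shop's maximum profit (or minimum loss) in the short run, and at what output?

Profit = -$193 at y = 7

AVC = 55 - 10y + y^2; min AVC = $30 at y = 5. Since P = $62 ≥ min AVC, the firm produces.
MC = 55 - 20y + 3y^2. Setting P = MC and taking the root on the rising branch gives y* = 7.
TR = 62·7 = 434. TC = 389 + 238 = 627. Profit = 434 − 627 = -$193.
Shutting down would mean losing the fixed cost of $389, so operating at a loss of $193 is better by $196.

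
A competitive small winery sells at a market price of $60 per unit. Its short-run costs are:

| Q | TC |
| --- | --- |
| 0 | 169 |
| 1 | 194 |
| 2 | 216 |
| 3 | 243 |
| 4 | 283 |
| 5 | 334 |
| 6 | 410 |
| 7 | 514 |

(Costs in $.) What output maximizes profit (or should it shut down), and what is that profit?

Q = 5; profit = -$34

Profit at each row (π = 60Q − TC): Q=0: -169; Q=1: -134; Q=2: -96; Q=3: -63; Q=4: -43; Q=5: -34; Q=6: -50; Q=7: -94.
Profit is maximized at Q = 5. AVC there is 165/5 = $33 ≤ P, so producing beats shutting down (which would give -$169).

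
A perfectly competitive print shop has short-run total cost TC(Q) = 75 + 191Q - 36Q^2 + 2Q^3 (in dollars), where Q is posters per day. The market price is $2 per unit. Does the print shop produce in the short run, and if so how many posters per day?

Shut down

From TC, MC = TC'(Q) = 191 - 72Q + 6Q^2 and AVC = VC/Q = 191 - 36Q + 2Q^2.
AVC hits its minimum where MC = AVC, at Q = 9, giving min AVC = 191 - 36·9 + 2·9^2 = $29.
P = $2 lies below min AVC = $29; no output level covers variable cost.
Best response: produce nothing and absorb the $75 fixed cost.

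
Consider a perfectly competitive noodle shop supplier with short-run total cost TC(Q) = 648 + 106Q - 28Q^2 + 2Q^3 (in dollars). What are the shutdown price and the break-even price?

Shutdown price = $8; break-even price = $88

AVC = 106 - 28Q + 2Q^2; minimized at Q = 7, giving min AVC = $8. That is the shutdown price.
ATC = 648/Q + 106 - 28Q + 2Q^2. Setting dATC/dQ = −648/Q^2 − 28 + 4Q = 0 gives Q = 9 (since 4·9^3 − 28·9^2 = 648).
min ATC = 648/9 + 106 − 28·9 + 2·9^2 = $88. That is the break-even price.
For $8 ≤ P < $88 the firm produces at a loss; below $8 it shuts down.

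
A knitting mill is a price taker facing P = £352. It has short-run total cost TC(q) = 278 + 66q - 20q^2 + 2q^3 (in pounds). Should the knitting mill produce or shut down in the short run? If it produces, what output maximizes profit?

Variable cost is VC = 66q - 20q^2 + 2q^3, so AVC = VC/q = 66 - 20q + 2q^2 and MC = dTC/dq = 66 - 40q + 6q^2.
The AVC parabola has its vertex at q = 20/4 = 5, where AVC = 66 - 20·5 + 2·5^2 = £16.
Because £352 ≥ £16, revenue can cover variable cost; the firm operates.
Set P = MC: 352 = 66 - 40q + 6q^2 → -286 - 40q + 6q^2 = 0. The roots are q = -13/3 and q = 11; the profit-maximizing output is on the rising part of MC, so q* = 11.
Check: AVC at q = 11 is £88 ≤ P, so revenue covers variable cost.
Profit = P·q − TC = 352·11 − 1246 = £2626.

Produce at q = 11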